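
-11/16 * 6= -33/8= -4.12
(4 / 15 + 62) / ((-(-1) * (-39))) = -934 / 585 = -1.60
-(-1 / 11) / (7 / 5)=5 / 77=0.06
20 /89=0.22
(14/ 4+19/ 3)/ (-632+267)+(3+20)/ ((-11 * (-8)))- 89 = -8553451/ 96360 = -88.77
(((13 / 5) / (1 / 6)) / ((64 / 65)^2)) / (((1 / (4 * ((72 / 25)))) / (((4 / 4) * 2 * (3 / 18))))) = 19773 / 320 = 61.79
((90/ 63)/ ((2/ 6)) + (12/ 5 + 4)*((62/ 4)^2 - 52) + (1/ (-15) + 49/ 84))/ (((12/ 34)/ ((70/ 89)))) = 8636561/ 3204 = 2695.56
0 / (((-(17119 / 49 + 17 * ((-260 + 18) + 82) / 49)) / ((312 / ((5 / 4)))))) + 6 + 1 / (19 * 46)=5245 / 874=6.00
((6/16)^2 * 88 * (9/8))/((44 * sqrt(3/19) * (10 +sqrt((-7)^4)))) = 27 * sqrt(57)/15104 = 0.01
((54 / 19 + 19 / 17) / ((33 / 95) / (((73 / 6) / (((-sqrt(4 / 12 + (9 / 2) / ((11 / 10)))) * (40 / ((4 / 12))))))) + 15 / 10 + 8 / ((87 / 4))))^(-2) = 12779158811689 / 3615450714468 - 85659600 * sqrt(4818) / 3463075397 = 1.82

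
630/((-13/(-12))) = 7560/13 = 581.54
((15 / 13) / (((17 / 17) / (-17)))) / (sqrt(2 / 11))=-255 * sqrt(22) / 26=-46.00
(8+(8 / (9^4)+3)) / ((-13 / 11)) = -793969 / 85293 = -9.31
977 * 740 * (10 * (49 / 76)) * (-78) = -6908073900 / 19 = -363582836.84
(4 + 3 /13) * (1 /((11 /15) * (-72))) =-25 /312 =-0.08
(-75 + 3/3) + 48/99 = -2426/33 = -73.52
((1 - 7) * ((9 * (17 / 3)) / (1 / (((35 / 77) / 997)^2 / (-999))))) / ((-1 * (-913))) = 850 / 12189038344527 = 0.00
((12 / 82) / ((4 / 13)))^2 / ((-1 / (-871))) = 1324791 / 6724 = 197.02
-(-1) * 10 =10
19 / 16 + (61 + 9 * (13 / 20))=68.04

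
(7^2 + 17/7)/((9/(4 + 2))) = 240/7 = 34.29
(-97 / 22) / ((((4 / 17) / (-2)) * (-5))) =-7.50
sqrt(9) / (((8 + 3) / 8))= 24 / 11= 2.18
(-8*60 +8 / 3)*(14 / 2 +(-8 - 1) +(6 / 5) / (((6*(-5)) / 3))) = 75896 / 75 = 1011.95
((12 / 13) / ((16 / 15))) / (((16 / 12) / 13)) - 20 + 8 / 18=-1601 / 144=-11.12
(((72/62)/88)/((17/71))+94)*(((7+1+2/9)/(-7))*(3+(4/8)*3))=-40347575/81158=-497.15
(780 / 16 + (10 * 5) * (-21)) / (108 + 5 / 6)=-12015 / 1306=-9.20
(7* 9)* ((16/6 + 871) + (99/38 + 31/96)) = 33577089/608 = 55225.48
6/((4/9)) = 27/2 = 13.50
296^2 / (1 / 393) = 34433088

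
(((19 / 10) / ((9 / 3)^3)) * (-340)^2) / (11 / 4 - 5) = -878560 / 243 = -3615.47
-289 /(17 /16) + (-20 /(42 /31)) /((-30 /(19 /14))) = -239315 /882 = -271.33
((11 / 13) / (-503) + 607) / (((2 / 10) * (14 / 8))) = 79383240 / 45773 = 1734.28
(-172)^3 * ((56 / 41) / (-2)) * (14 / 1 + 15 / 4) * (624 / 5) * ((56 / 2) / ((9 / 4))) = 58914620850176 / 615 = 95796131463.70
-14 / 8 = -1.75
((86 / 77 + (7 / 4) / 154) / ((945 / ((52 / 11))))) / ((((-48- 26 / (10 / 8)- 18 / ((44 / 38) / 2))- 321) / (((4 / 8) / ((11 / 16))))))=-36140 / 3705761367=-0.00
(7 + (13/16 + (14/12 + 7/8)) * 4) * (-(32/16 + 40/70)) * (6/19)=-1989/133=-14.95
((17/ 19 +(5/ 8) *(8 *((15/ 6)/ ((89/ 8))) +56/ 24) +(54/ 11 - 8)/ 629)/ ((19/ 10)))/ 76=286726555/ 11925770736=0.02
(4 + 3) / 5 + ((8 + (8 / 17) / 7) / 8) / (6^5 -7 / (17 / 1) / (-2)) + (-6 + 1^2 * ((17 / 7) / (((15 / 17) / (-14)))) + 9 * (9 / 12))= -4040144471 / 111044220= -36.38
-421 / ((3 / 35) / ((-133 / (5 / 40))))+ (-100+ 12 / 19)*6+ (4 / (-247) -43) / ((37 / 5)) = 143265101881 / 27417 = 5225411.31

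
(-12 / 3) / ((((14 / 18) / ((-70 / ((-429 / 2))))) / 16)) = -3840 / 143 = -26.85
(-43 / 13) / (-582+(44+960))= -43 / 5486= -0.01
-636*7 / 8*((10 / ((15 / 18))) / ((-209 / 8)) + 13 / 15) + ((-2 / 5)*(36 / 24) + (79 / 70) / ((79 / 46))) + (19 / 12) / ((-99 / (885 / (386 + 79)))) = -5550947707 / 24490620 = -226.66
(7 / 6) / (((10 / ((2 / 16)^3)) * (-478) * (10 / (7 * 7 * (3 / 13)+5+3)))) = -1757 / 1908940800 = -0.00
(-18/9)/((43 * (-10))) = 1/215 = 0.00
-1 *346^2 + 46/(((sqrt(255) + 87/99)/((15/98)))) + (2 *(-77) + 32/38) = -30896410459979/257751074 + 375705 *sqrt(255)/13565846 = -119868.74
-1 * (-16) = 16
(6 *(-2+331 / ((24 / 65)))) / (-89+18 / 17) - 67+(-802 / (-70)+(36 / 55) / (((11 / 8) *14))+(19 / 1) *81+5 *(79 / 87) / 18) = 5642412249391 / 3965941980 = 1422.72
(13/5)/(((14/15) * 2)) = 39/28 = 1.39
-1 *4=-4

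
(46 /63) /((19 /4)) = 184 /1197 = 0.15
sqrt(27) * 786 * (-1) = -4084.18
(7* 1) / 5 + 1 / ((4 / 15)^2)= 1237 / 80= 15.46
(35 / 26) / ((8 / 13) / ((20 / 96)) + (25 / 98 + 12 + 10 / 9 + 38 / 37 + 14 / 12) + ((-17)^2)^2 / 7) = 2855475 / 25348640188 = 0.00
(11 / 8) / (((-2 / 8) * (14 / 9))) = -99 / 28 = -3.54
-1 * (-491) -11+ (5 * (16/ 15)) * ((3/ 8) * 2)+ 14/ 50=12107/ 25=484.28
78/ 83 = 0.94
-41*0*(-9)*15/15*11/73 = 0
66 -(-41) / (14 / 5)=1129 / 14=80.64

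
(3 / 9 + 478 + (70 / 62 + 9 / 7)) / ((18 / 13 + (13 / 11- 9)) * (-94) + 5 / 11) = 44754281 / 56340795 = 0.79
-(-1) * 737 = 737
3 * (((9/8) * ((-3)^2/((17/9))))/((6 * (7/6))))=2187/952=2.30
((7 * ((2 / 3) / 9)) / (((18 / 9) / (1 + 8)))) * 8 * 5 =280 / 3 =93.33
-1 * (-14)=14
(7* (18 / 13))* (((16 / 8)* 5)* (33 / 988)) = 10395 / 3211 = 3.24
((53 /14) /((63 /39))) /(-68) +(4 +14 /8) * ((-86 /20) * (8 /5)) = -19789313 /499800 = -39.59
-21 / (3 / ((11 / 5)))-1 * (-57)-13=143 / 5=28.60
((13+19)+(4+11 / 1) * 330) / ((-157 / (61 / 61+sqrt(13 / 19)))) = -4982 / 157 - 4982 * sqrt(247) / 2983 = -57.98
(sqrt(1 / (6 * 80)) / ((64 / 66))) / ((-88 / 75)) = -15 * sqrt(30) / 2048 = -0.04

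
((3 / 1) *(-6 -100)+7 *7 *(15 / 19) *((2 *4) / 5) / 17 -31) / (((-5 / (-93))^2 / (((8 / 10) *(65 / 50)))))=-124259.66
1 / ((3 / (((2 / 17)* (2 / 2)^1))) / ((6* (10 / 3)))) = 40 / 51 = 0.78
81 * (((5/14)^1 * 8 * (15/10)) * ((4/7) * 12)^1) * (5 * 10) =5832000/49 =119020.41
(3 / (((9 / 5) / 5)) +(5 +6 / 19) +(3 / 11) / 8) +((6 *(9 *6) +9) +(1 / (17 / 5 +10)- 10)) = 113174881 / 336072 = 336.76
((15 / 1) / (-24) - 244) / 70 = -1957 / 560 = -3.49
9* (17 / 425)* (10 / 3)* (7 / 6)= 7 / 5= 1.40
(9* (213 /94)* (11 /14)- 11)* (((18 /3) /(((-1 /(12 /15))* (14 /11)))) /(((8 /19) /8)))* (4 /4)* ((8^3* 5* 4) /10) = -4244579328 /11515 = -368613.05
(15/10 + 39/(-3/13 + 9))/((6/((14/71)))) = 791/4047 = 0.20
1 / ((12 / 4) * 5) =1 / 15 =0.07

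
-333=-333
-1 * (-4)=4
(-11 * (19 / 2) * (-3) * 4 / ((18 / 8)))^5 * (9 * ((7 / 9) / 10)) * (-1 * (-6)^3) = 365880612007837696 / 45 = 8130680266840837.69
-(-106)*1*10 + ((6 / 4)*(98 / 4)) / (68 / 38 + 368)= 9931011 / 9368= 1060.10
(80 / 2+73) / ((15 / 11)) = 82.87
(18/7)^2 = 324/49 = 6.61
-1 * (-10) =10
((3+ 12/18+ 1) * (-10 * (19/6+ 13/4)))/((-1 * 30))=539/54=9.98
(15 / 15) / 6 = 1 / 6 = 0.17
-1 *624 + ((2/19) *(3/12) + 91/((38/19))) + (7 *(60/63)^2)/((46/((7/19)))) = -2274937/3933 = -578.42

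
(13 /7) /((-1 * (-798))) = 0.00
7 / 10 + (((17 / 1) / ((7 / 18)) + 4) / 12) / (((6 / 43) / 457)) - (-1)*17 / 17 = 16410727 / 1260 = 13024.39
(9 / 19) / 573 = 3 / 3629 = 0.00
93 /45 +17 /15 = 16 /5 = 3.20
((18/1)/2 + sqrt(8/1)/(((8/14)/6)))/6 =3/2 + 7 * sqrt(2)/2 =6.45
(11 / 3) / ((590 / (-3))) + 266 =156929 / 590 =265.98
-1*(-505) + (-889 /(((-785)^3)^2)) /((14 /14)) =118170566795027264736 /234001122366390625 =505.00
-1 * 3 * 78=-234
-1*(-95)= 95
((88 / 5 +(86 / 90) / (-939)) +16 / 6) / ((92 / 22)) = 1883915 / 388746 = 4.85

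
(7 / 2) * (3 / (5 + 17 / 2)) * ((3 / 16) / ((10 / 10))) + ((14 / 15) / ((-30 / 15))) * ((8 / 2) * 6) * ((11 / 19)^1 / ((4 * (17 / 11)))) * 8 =-639191 / 77520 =-8.25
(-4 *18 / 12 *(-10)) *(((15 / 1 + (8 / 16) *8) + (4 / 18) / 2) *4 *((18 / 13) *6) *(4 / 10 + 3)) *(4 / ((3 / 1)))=2245632 / 13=172740.92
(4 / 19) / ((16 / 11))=11 / 76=0.14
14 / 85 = 0.16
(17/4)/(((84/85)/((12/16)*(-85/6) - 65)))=-874225/2688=-325.23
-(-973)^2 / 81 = -946729 / 81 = -11688.01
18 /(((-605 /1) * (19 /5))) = -18 /2299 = -0.01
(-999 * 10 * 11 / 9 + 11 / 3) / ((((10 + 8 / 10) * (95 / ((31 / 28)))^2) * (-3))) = 35190859 / 687748320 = 0.05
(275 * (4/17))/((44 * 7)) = 25/119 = 0.21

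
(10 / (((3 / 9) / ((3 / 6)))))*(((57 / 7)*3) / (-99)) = -285 / 77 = -3.70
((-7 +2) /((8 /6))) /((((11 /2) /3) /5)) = -225 /22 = -10.23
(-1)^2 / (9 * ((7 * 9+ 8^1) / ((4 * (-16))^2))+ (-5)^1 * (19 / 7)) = -28672 / 384647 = -0.07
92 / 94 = 46 / 47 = 0.98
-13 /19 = -0.68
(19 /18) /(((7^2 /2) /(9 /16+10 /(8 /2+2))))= 2033 /21168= 0.10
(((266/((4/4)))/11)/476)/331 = 19/123794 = 0.00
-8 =-8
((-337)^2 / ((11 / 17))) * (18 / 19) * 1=34752114 / 209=166278.06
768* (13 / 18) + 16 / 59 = 98224 / 177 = 554.94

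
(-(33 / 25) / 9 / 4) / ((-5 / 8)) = 22 / 375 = 0.06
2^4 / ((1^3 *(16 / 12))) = 12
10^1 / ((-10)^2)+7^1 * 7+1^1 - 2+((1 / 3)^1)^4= 38971 / 810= 48.11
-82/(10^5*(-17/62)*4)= 1271/1700000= 0.00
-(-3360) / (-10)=-336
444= 444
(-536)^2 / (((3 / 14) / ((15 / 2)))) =10055360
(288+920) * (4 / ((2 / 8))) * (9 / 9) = 19328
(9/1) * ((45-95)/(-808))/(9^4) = 25/294516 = 0.00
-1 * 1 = -1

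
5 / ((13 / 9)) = 45 / 13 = 3.46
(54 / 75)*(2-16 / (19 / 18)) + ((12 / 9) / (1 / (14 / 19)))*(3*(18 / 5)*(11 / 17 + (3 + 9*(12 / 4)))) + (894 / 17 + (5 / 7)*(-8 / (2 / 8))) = 3905186 / 11305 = 345.44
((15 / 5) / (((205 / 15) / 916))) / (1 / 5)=41220 / 41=1005.37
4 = 4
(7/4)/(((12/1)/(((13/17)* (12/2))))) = 0.67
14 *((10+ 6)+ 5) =294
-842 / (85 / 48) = -40416 / 85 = -475.48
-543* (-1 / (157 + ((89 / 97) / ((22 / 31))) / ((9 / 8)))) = 5214429 / 1518707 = 3.43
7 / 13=0.54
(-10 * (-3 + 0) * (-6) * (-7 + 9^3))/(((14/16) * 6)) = -173280/7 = -24754.29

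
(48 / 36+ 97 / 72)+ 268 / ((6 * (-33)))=1051 / 792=1.33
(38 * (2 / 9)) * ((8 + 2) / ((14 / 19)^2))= 68590 / 441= 155.53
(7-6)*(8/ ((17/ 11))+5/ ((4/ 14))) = 771/ 34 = 22.68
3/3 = 1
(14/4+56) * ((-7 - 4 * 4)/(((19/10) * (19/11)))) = -150535/361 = -416.99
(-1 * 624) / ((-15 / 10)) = 416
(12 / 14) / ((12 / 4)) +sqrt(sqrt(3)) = 2 / 7 +3^(1 / 4) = 1.60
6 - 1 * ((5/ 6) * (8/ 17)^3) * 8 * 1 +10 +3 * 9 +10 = 770927/ 14739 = 52.31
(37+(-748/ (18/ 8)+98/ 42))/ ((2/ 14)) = -18466/ 9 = -2051.78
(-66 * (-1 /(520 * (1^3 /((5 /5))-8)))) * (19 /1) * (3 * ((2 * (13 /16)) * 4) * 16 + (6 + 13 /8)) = -1603239 /14560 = -110.11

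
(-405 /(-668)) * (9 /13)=3645 /8684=0.42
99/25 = 3.96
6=6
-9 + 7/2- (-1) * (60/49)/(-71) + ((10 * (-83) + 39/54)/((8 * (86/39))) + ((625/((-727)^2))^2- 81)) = -535669230934943057077/4011730597046599392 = -133.53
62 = 62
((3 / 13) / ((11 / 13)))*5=15 / 11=1.36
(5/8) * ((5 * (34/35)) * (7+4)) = 33.39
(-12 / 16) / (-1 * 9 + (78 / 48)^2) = 48 / 407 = 0.12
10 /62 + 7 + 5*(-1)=67 /31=2.16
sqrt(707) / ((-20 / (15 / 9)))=-sqrt(707) / 12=-2.22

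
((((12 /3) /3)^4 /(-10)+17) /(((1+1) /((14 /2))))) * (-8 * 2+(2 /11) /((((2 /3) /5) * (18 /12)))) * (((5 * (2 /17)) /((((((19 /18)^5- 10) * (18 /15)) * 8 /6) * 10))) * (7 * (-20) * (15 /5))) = -1565.90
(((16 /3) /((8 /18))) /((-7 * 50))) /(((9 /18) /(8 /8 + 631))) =-7584 /175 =-43.34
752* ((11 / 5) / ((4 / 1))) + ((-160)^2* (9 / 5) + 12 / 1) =232528 / 5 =46505.60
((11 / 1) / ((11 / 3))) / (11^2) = 3 / 121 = 0.02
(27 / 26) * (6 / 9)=9 / 13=0.69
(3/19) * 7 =21/19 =1.11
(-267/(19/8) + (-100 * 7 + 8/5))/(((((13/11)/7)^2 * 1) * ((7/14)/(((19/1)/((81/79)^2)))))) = -1900172355928/1848015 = -1028223.45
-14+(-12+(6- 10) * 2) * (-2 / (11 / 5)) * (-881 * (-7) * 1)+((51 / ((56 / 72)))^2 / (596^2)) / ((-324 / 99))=85861464550167 / 765845696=112113.27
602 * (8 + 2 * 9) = 15652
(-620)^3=-238328000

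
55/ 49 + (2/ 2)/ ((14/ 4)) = 69/ 49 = 1.41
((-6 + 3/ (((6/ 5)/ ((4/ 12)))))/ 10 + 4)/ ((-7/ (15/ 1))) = -209/ 28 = -7.46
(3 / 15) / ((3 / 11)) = 11 / 15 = 0.73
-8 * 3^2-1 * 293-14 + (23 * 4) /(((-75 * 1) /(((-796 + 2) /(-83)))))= -390.73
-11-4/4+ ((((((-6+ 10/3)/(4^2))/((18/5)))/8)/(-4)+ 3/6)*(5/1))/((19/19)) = -32807/3456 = -9.49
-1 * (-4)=4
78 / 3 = 26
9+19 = 28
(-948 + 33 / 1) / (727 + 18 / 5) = -4575 / 3653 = -1.25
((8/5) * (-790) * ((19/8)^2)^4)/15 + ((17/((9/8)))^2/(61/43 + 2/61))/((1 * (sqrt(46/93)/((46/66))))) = -1341701480239/15728640 + 24257504 * sqrt(4278)/10176111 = -85147.17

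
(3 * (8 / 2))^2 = 144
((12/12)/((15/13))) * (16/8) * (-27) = -234/5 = -46.80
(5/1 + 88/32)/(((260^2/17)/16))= 527/16900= 0.03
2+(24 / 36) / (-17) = 100 / 51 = 1.96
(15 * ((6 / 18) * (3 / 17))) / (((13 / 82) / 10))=12300 / 221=55.66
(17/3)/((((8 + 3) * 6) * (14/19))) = 323/2772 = 0.12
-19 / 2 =-9.50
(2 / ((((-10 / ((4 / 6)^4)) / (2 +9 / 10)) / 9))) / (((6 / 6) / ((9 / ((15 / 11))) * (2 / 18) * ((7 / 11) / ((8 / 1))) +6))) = -21083 / 3375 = -6.25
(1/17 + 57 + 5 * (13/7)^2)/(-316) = -61895/263228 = -0.24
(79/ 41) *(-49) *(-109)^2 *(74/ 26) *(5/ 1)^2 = -42541999675/ 533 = -79816134.47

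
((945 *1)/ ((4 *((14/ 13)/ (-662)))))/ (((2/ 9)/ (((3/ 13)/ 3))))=-402165/ 8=-50270.62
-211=-211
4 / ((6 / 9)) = 6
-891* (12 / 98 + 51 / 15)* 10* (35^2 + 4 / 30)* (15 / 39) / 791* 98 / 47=-400870404 / 10283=-38983.80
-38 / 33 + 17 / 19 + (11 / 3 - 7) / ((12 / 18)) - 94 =-99.26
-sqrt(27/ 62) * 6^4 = -1944 * sqrt(186)/ 31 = -855.25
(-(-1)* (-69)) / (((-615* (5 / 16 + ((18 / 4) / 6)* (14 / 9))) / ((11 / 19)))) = 12144 / 276545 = 0.04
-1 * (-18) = 18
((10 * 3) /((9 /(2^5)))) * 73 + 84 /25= 584252 /75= 7790.03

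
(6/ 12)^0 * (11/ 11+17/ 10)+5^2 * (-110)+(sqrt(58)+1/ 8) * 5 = -109867/ 40+5 * sqrt(58) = -2708.60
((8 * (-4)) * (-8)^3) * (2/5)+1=32773/5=6554.60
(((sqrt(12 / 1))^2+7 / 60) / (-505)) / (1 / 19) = -13813 / 30300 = -0.46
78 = 78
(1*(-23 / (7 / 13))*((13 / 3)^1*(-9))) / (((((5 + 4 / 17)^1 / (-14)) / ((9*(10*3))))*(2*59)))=-53523990 / 5251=-10193.10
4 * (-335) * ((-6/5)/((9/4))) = 2144/3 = 714.67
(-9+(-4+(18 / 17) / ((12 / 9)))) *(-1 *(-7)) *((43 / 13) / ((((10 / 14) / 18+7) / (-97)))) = 763355565 / 196027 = 3894.13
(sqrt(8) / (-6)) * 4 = -4 * sqrt(2) / 3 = -1.89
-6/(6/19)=-19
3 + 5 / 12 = 41 / 12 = 3.42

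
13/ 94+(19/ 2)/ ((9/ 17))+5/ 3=19.75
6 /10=3 /5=0.60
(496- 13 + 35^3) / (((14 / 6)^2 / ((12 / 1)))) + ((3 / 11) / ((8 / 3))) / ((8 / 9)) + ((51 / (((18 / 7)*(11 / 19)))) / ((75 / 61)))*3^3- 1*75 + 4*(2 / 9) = 106714096183 / 1108800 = 96242.87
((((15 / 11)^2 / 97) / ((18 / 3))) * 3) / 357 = 75 / 2793406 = 0.00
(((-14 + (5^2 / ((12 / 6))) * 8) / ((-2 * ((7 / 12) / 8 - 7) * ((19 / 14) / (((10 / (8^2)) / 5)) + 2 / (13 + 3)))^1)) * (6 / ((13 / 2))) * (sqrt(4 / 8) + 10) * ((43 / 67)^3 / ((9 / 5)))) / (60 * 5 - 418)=-17504261120 / 10690183826361 - 875213056 * sqrt(2) / 10690183826361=-0.00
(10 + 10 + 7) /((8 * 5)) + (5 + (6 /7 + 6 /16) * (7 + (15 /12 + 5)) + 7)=32481 /1120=29.00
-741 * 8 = -5928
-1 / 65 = -0.02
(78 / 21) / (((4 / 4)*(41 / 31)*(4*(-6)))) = -403 / 3444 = -0.12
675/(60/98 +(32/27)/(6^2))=8037225/7682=1046.24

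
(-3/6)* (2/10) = -1/10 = -0.10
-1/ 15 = -0.07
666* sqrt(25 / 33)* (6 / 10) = 347.81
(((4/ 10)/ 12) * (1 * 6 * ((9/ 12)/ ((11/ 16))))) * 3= 36/ 55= 0.65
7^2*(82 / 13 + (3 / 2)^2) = 21805 / 52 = 419.33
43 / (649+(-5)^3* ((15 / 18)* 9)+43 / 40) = -1720 / 11497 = -0.15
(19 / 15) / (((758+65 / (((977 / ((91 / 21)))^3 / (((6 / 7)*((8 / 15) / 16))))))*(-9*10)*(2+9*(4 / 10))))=-17718921827 / 5344101430152280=-0.00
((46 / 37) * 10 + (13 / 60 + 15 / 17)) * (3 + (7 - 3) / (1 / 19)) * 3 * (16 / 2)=80686966 / 3145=25655.63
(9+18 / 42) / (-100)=-33 / 350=-0.09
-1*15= -15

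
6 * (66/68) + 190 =3329/17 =195.82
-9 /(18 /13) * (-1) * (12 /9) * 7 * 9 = 546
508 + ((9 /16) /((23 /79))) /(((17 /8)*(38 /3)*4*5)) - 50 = 272200693 /594320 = 458.00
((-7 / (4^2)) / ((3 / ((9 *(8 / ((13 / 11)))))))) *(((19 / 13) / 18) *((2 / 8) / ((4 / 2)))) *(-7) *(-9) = -5.68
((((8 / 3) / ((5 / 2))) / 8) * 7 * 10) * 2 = 56 / 3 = 18.67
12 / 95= 0.13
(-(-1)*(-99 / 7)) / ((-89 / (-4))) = -396 / 623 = -0.64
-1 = -1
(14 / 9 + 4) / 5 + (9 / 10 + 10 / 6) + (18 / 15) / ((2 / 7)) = 709 / 90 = 7.88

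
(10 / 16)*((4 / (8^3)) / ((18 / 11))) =55 / 18432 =0.00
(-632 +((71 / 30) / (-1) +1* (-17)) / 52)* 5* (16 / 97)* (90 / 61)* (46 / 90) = -393.30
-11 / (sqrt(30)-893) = 11 * sqrt(30) / 797419 +9823 / 797419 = 0.01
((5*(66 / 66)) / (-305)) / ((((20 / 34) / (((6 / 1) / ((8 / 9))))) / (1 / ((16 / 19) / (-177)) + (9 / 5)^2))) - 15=23355561 / 976000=23.93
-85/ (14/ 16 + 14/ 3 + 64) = -2040/ 1669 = -1.22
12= 12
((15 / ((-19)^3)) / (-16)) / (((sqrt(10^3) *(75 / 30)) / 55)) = 33 *sqrt(10) / 1097440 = 0.00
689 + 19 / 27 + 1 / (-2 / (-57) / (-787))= -1173949 / 54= -21739.80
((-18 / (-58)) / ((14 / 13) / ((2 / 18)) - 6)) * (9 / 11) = 0.07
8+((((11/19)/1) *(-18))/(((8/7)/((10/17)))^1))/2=5.32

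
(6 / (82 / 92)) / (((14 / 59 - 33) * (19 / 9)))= -146556 / 1505807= -0.10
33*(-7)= -231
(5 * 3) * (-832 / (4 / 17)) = -53040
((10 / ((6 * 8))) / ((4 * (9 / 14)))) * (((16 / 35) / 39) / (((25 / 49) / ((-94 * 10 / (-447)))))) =9212 / 2353455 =0.00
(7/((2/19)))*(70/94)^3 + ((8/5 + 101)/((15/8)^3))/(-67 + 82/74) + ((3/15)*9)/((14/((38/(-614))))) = 4626655690439939/169986218320625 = 27.22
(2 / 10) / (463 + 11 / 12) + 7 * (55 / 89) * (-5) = -53581307 / 2477315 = -21.63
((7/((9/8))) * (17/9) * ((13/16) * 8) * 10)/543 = 61880/43983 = 1.41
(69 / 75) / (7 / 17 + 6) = 391 / 2725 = 0.14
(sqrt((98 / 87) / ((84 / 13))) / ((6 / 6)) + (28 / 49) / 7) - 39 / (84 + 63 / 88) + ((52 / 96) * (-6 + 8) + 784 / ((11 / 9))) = sqrt(5278) / 174 + 1474487309 / 2296140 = 642.58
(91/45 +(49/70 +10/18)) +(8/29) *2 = 1999/522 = 3.83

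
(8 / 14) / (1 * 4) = 0.14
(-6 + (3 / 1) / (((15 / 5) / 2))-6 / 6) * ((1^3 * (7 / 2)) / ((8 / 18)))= -315 / 8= -39.38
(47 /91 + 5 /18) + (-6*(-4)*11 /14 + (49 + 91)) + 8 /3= 265877 /1638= 162.32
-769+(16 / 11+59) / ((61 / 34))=-493389 / 671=-735.30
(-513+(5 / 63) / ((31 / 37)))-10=-522.91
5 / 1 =5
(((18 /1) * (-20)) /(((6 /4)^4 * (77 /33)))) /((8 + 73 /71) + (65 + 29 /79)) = -3589760 /8762943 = -0.41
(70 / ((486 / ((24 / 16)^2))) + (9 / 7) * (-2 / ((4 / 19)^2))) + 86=42799 / 1512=28.31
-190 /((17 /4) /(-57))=2548.24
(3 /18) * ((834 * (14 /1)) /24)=973 /12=81.08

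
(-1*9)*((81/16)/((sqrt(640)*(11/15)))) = -2.46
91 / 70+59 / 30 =49 / 15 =3.27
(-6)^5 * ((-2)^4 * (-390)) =48522240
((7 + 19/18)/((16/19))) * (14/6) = 19285/864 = 22.32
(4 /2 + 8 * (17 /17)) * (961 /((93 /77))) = 23870 /3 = 7956.67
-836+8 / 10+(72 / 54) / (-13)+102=-142994 / 195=-733.30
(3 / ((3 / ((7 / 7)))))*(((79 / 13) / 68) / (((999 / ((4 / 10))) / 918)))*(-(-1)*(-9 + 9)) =0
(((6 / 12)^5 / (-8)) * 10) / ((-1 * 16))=5 / 2048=0.00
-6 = -6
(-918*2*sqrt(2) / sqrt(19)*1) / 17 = -35.04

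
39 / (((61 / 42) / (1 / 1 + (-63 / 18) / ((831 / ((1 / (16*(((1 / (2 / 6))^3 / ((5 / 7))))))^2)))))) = 28225386683 / 1051128576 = 26.85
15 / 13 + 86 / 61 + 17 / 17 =3.56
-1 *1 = -1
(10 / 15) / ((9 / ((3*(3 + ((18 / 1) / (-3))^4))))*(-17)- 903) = -433 / 586524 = -0.00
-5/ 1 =-5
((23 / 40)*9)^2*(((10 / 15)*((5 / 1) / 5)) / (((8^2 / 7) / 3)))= 299943 / 51200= 5.86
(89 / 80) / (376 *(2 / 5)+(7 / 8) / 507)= 45123 / 6100294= 0.01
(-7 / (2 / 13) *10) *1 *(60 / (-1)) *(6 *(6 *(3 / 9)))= 327600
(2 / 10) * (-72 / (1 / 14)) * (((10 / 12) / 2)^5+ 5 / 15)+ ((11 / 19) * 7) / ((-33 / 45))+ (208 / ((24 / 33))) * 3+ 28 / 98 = 899792641 / 1149120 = 783.03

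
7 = 7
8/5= 1.60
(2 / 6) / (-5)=-1 / 15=-0.07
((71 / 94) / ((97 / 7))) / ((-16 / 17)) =-0.06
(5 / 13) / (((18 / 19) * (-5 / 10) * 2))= -95 / 234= -0.41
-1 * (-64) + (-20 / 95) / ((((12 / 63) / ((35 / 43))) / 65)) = 4513 / 817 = 5.52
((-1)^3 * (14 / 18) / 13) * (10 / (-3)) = 70 / 351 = 0.20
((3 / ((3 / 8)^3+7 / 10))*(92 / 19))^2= 372.42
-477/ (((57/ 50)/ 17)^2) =-38292500/ 361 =-106073.41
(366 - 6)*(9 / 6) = 540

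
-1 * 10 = -10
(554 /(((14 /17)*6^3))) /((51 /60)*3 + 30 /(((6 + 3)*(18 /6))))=23545 /27678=0.85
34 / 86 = 17 / 43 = 0.40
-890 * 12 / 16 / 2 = -1335 / 4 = -333.75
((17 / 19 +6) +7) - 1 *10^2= -86.11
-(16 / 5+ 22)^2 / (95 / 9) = -142884 / 2375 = -60.16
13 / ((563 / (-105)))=-1365 / 563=-2.42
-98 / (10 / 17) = -833 / 5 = -166.60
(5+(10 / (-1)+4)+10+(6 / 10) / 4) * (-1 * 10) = -183 / 2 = -91.50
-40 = -40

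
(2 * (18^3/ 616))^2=2125764/ 5929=358.54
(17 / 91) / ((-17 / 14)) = -2 / 13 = -0.15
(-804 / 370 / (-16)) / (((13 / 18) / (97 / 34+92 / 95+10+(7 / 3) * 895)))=395.30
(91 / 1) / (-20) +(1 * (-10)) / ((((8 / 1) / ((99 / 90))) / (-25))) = 1193 / 40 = 29.82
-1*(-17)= 17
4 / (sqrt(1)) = 4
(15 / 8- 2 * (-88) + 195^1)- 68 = 2439 / 8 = 304.88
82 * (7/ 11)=574/ 11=52.18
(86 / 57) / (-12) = -43 / 342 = -0.13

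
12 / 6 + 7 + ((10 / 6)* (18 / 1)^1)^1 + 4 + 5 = 48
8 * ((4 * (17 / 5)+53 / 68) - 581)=-385302 / 85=-4532.96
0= 0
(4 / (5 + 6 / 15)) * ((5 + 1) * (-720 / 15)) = -640 / 3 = -213.33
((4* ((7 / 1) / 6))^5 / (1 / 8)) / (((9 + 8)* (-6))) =-2151296 / 12393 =-173.59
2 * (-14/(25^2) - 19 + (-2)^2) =-18778/625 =-30.04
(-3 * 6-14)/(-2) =16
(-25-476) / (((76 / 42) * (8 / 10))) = -52605 / 152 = -346.09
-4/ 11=-0.36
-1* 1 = -1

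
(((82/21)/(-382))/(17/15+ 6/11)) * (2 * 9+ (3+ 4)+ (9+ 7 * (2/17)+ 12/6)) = -1411630/6295933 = -0.22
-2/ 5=-0.40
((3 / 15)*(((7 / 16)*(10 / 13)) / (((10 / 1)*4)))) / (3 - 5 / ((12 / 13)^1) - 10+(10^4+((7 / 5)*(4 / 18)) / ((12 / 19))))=189 / 1121860688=0.00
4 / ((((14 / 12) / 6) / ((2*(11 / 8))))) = 396 / 7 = 56.57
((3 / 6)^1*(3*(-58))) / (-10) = 87 / 10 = 8.70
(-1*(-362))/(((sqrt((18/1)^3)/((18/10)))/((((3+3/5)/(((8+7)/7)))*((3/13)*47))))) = 178647*sqrt(2)/1625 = 155.47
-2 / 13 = -0.15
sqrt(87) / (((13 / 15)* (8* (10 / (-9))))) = -27* sqrt(87) / 208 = -1.21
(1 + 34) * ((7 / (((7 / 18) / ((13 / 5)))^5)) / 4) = 175395842856 / 214375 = 818173.03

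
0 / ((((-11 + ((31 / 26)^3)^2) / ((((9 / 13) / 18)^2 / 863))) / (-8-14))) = 0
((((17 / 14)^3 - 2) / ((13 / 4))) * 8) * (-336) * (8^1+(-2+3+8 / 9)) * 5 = 16376000 / 1911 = 8569.34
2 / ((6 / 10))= 10 / 3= 3.33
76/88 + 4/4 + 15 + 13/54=5080/297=17.10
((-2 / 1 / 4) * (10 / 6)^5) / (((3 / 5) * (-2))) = 15625 / 2916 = 5.36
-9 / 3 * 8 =-24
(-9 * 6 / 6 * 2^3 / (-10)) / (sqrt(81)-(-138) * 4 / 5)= 12 / 199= 0.06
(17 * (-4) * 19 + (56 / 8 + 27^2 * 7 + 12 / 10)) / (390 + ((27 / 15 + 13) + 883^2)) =19096 / 3900469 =0.00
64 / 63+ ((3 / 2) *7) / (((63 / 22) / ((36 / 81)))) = 500 / 189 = 2.65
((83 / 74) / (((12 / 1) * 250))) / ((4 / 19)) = 1577 / 888000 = 0.00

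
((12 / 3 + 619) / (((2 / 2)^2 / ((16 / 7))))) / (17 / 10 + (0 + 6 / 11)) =156640 / 247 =634.17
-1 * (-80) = 80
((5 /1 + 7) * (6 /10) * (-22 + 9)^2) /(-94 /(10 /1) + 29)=3042 /49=62.08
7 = 7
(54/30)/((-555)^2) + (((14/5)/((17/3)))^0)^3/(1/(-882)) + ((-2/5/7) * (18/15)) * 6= -1057018583/1197875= -882.41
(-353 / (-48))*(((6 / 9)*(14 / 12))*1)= 2471 / 432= 5.72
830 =830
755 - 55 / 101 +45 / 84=2135115 / 2828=754.99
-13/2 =-6.50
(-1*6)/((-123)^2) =-2/5043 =-0.00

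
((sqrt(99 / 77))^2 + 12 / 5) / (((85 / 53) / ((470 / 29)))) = 642678 / 17255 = 37.25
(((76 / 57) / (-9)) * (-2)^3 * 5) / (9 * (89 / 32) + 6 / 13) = 13312 / 57267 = 0.23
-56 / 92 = -14 / 23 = -0.61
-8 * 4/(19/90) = -2880/19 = -151.58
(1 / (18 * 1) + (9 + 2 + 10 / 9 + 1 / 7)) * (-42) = -517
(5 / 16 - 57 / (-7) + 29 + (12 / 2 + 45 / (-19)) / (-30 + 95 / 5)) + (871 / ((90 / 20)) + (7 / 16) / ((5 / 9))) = 30477427 / 131670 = 231.47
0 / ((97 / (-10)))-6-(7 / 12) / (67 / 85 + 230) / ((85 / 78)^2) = -256621 / 42755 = -6.00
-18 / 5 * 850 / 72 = -85 / 2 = -42.50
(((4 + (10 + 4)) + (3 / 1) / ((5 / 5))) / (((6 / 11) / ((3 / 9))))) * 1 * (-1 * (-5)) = 64.17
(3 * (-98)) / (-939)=98 / 313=0.31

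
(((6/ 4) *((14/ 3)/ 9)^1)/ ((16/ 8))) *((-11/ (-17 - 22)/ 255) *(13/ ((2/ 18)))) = 0.05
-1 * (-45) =45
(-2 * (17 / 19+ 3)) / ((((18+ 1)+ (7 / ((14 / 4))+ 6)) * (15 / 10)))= -296 / 1539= -0.19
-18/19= -0.95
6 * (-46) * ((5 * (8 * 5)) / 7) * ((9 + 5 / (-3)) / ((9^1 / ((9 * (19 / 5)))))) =-1538240 / 7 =-219748.57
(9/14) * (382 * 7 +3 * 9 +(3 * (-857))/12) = 12789/8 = 1598.62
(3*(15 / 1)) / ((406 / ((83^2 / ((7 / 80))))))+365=12918865 / 1421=9091.39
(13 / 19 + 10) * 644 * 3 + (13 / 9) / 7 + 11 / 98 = 345922211 / 16758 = 20642.21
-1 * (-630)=630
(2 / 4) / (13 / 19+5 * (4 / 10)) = 0.19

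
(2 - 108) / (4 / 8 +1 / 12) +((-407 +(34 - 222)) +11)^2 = 340874.29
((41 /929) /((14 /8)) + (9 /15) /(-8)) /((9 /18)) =-12949 /130060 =-0.10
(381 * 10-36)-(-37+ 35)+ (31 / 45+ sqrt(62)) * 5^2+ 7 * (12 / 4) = 25 * sqrt(62)+ 34328 / 9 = 4011.07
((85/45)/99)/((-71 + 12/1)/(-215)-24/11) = -3655/365391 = -0.01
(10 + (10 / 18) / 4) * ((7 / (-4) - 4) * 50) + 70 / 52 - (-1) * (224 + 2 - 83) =-2593267 / 936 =-2770.58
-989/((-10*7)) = 14.13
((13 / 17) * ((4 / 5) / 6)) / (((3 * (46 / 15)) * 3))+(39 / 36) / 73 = 19045 / 1027548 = 0.02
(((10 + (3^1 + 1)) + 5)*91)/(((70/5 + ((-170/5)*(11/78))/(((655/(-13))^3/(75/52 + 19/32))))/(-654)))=-4357825487496000/53954478151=-80768.56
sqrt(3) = 1.73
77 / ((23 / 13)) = 1001 / 23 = 43.52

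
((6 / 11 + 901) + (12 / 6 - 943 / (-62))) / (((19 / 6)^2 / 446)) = 5030272548 / 123101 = 40862.97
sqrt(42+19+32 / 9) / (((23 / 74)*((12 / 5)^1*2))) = 185*sqrt(581) / 828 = 5.39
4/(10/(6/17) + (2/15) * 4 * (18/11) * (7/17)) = 11220/80483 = 0.14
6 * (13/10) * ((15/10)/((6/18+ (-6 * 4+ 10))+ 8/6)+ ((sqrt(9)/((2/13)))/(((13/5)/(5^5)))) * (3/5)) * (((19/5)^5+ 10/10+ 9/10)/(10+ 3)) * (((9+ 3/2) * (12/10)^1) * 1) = 244079031528738/2890625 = 84438151.45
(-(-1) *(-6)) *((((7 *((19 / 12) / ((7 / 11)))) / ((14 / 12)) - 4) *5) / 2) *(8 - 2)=-6885 / 7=-983.57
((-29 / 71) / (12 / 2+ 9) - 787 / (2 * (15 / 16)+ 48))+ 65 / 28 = -7640473 / 566580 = -13.49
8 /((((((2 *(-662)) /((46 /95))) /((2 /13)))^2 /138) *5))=584016 /835525881125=0.00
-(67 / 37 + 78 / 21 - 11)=1418 / 259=5.47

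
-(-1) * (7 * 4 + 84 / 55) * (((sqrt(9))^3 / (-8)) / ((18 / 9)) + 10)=26999 / 110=245.45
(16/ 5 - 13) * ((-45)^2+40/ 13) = -258377/ 13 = -19875.15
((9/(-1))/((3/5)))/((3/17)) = -85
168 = 168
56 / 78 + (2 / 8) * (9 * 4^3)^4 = 1073234313244 / 39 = 27518828544.72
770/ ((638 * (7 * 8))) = 5/ 232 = 0.02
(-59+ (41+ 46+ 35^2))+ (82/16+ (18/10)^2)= 252273/200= 1261.36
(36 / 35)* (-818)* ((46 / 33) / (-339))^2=-6923552 / 486690435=-0.01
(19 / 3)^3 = 6859 / 27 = 254.04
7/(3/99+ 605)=231/19966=0.01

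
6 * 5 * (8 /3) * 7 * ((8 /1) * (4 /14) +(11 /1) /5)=2512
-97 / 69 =-1.41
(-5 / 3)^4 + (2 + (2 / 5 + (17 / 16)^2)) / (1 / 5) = 525877 / 20736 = 25.36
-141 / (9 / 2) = -94 / 3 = -31.33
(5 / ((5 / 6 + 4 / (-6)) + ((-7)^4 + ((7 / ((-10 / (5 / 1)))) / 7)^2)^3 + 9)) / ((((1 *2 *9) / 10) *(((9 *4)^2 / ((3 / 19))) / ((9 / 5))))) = 0.00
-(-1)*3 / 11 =3 / 11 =0.27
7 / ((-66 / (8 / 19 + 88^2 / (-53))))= 171164 / 11077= 15.45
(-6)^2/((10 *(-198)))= -1/55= -0.02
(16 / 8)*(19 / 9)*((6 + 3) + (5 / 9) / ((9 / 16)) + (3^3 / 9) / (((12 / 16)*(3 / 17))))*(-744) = -24926480 / 243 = -102578.11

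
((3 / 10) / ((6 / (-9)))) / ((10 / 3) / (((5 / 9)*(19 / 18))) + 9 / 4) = -19 / 335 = -0.06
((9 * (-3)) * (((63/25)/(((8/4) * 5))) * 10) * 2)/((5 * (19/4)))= -13608/2375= -5.73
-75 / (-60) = 5 / 4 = 1.25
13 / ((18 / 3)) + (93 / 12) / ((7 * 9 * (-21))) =11435 / 5292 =2.16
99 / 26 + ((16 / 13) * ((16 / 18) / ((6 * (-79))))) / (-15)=3167633 / 831870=3.81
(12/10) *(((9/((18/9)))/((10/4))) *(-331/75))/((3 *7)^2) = -662/30625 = -0.02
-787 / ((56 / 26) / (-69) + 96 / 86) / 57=-12.72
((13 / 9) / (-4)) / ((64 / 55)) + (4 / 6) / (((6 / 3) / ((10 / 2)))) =3125 / 2304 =1.36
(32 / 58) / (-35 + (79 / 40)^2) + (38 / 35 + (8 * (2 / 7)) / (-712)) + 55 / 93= 692330145131 / 418033071645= 1.66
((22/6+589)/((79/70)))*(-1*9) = -373380/79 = -4726.33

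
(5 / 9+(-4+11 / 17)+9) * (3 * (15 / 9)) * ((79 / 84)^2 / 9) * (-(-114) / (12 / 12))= 562657355 / 1619352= 347.46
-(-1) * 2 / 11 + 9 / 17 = 133 / 187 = 0.71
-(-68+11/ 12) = 805/ 12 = 67.08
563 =563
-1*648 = -648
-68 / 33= -2.06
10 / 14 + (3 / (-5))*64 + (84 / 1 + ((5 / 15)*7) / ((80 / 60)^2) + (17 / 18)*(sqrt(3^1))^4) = 31431 / 560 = 56.13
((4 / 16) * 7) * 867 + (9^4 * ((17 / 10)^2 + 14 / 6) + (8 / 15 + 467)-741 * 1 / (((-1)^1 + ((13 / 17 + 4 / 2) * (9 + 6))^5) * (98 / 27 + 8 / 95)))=4511139008564999071467949 / 124427799863800197600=36255.07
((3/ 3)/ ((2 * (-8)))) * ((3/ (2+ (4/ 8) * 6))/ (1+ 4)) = -3/ 400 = -0.01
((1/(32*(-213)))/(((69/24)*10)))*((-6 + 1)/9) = 0.00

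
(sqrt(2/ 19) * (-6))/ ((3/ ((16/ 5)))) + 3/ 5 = 3/ 5-32 * sqrt(38)/ 95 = -1.48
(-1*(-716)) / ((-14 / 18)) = -6444 / 7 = -920.57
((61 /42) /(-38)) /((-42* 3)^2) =-61 /25338096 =-0.00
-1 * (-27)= 27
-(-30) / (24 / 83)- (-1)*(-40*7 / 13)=82.21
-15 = -15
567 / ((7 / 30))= 2430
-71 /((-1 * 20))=71 /20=3.55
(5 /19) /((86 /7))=35 /1634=0.02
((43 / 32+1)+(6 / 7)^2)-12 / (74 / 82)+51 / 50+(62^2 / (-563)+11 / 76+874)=13313642382751 / 15514928800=858.12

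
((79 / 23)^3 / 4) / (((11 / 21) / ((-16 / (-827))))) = 41415276 / 110683199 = 0.37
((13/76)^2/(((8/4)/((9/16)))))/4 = 1521/739328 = 0.00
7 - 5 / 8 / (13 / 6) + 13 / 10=2083 / 260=8.01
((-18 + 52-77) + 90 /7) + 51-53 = -225 /7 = -32.14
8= 8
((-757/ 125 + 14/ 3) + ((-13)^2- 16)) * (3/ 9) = 56854/ 1125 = 50.54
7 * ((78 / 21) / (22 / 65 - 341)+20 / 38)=1517900 / 420717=3.61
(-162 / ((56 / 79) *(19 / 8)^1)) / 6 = -2133 / 133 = -16.04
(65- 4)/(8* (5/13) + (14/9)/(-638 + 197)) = 449631/22654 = 19.85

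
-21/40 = -0.52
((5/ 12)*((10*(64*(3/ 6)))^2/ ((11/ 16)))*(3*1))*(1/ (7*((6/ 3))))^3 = 256000/ 3773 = 67.85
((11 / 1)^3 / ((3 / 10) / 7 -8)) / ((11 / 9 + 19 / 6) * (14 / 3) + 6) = -45738 / 7241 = -6.32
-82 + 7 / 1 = -75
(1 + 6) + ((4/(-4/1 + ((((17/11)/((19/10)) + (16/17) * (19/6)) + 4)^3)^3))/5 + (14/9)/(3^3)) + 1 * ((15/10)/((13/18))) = 6797234075432304268320143286677082761504696745661/744124702889077972772791741447365401925269271015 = 9.13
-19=-19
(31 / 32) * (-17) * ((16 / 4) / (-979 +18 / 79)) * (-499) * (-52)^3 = 365139062392 / 77323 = 4722256.80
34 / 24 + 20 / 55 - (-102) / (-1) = -13229 / 132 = -100.22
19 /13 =1.46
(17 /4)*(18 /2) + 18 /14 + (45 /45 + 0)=1135 /28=40.54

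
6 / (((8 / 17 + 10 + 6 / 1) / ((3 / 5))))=153 / 700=0.22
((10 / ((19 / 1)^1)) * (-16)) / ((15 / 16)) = -512 / 57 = -8.98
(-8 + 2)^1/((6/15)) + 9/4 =-51/4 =-12.75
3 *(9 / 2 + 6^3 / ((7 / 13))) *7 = 17037 / 2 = 8518.50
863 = 863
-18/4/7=-0.64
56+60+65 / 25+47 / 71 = 42338 / 355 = 119.26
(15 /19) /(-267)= -5 /1691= -0.00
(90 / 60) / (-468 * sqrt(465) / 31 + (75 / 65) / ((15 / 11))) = -118638 * sqrt(465) / 555222089 -13299 / 1110444178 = -0.00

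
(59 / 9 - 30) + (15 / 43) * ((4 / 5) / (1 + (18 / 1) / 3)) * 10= -62431 / 2709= -23.05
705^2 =497025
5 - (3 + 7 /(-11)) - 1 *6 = -37 /11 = -3.36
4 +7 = 11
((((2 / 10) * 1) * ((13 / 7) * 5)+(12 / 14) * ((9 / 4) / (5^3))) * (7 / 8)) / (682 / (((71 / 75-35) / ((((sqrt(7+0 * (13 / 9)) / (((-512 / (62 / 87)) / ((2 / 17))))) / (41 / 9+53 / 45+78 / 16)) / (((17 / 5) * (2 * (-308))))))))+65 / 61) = 3831650445840325373688 * sqrt(7) / 17988915070704733886156695235+3457625149893410757271376923648 / 2248614383838091735769586904375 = 1.54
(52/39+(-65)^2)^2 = 160757041/9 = 17861893.44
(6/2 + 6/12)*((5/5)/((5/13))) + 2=111/10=11.10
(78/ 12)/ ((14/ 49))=91/ 4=22.75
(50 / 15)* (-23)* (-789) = 60490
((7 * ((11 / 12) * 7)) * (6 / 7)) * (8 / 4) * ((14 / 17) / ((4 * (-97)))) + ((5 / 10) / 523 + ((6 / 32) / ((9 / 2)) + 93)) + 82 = 3619692851 / 20698248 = 174.88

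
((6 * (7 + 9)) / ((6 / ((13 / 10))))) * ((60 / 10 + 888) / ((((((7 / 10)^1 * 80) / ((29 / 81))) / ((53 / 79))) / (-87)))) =-6938.95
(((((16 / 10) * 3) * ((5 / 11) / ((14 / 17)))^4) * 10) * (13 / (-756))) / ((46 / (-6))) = 678608125 / 67915675212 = 0.01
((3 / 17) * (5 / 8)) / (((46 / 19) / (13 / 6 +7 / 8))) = 6935 / 50048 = 0.14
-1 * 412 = -412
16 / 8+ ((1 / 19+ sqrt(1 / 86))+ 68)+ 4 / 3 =sqrt(86) / 86+ 4069 / 57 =71.49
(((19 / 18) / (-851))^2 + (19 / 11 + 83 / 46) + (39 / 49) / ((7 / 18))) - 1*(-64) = 61597708685363 / 885300960852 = 69.58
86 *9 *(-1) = -774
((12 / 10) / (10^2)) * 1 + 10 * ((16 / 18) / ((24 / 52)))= 130081 / 6750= 19.27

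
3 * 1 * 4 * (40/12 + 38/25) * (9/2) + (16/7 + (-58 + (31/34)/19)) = 23335069/113050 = 206.41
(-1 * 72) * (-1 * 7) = 504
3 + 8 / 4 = 5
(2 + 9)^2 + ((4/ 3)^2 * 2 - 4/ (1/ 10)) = 761/ 9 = 84.56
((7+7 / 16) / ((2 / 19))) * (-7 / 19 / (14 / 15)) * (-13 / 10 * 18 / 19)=41769 / 1216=34.35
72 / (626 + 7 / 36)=2592 / 22543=0.11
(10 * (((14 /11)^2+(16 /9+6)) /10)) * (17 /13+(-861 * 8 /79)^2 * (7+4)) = 785867.09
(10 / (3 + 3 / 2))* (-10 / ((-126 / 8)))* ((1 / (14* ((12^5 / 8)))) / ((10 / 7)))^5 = 1 / 66027410689925696226066432000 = 0.00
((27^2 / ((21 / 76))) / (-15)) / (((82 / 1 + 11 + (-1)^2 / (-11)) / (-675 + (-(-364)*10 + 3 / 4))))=-200828727 / 35770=-5614.45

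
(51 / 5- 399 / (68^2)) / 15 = 77943 / 115600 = 0.67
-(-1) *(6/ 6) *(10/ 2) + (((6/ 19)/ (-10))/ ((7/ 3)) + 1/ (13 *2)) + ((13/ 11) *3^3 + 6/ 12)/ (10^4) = 1912614777/ 380380000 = 5.03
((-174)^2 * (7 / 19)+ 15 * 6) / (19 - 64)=-23738 / 95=-249.87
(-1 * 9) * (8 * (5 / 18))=-20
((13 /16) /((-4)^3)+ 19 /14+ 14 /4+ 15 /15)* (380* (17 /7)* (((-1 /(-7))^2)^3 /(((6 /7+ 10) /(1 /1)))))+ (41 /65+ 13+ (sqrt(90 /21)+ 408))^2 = 54812* sqrt(210) /455+ 633414533088162377 /3562976435200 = 179522.51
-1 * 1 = -1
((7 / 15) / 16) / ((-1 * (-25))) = 7 / 6000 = 0.00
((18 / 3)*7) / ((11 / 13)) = 546 / 11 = 49.64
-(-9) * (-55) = -495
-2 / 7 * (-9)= 18 / 7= 2.57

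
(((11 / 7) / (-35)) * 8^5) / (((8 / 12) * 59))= -540672 / 14455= -37.40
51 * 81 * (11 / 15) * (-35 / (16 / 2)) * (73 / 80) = -7740117 / 640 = -12093.93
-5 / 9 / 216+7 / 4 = 3397 / 1944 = 1.75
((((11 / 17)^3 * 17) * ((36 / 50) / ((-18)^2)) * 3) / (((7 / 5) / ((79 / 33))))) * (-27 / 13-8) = -1252229 / 2366910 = -0.53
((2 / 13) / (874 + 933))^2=4 / 551827081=0.00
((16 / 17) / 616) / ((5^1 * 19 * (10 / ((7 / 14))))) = 1 / 1243550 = 0.00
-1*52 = -52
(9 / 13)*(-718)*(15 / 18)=-5385 / 13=-414.23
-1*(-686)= 686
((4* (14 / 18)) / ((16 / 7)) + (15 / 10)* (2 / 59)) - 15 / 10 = -187 / 2124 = -0.09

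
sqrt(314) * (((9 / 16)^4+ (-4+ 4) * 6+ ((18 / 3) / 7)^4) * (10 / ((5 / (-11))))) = -1107563787 * sqrt(314) / 78675968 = -249.45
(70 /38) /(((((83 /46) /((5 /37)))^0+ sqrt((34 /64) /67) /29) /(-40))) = -2524345600 /34258653+ 162400 *sqrt(2278) /34258653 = -73.46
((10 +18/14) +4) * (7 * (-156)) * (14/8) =-29211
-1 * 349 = -349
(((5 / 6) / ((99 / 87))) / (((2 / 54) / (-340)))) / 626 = -36975 / 3443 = -10.74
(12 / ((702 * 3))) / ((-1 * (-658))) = 1 / 115479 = 0.00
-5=-5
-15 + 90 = 75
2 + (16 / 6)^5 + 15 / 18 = 66913 / 486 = 137.68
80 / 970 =8 / 97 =0.08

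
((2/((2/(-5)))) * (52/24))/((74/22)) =-715/222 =-3.22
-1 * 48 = -48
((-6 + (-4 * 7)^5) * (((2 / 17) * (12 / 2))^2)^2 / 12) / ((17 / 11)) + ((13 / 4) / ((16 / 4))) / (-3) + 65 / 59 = -926442381501823 / 4021035024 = -230398.98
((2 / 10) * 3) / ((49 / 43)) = 129 / 245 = 0.53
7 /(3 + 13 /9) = 63 /40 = 1.58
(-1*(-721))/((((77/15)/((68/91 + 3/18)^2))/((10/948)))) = 641177575/518125608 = 1.24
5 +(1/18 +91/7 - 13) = 91/18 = 5.06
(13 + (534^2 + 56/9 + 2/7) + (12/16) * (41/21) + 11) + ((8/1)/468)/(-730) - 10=16238033737/56940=285177.97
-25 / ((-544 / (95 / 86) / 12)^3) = 578728125 / 1599970881536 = 0.00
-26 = -26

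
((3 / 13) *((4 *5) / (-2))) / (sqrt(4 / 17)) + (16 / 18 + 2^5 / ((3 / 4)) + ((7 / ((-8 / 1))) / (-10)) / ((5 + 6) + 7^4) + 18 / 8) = 8838647 / 192960 - 15 *sqrt(17) / 13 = 41.05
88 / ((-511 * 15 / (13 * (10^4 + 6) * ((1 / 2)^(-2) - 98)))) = 140379.02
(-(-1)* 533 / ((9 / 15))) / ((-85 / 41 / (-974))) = 21284822 / 51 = 417349.45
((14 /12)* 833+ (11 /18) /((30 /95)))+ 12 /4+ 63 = 1039.77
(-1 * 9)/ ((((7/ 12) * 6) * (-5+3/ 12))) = 72/ 133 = 0.54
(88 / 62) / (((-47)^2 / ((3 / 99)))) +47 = 9655543 / 205437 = 47.00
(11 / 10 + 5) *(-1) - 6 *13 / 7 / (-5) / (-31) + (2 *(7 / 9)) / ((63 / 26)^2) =-1334911 / 225990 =-5.91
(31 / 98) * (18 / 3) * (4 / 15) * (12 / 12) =124 / 245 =0.51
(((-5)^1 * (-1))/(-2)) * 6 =-15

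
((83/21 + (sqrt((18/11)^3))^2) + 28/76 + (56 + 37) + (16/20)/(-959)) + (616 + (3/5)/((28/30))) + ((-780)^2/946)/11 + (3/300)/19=34718220892973/44693249700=776.81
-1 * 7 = -7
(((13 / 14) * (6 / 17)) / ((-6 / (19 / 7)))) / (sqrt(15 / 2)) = -247 * sqrt(30) / 24990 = -0.05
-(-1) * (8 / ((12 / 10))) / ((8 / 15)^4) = 84375 / 1024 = 82.40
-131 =-131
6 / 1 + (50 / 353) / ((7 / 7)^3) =2168 / 353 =6.14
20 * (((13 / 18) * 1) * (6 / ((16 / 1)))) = 65 / 12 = 5.42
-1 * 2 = -2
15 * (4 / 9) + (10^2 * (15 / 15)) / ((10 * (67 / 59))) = 3110 / 201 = 15.47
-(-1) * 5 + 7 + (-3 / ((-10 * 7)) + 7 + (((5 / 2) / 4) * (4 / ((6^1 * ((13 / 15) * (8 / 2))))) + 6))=183187 / 7280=25.16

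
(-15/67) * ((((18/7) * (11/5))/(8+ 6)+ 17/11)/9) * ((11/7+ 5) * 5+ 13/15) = -18604414/11375595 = -1.64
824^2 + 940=679916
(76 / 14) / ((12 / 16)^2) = 608 / 63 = 9.65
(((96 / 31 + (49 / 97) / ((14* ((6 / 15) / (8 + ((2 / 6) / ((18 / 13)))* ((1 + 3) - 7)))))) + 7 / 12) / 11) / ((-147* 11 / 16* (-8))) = 938893 / 1925478324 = 0.00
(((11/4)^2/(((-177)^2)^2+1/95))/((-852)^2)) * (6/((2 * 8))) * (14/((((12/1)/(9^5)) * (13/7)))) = 3695516055/25028606389262614528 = 0.00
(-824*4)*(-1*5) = 16480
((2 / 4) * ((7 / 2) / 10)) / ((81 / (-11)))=-77 / 3240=-0.02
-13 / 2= -6.50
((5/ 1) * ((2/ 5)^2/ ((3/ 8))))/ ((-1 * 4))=-8/ 15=-0.53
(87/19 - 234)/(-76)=4359/1444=3.02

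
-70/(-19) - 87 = -1583/19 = -83.32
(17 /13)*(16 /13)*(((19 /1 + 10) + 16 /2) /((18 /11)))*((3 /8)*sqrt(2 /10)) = 6919*sqrt(5) /2535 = 6.10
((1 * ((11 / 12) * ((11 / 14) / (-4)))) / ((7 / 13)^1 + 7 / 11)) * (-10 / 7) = 86515 / 395136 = 0.22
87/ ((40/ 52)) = 1131/ 10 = 113.10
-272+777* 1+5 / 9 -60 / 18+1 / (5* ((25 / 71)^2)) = 14170369 / 28125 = 503.84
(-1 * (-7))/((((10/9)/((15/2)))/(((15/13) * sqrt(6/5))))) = 567 * sqrt(30)/52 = 59.72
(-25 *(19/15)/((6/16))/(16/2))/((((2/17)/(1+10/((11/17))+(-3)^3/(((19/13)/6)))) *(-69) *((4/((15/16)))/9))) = -8383975/32384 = -258.89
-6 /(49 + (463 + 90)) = -3 /301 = -0.01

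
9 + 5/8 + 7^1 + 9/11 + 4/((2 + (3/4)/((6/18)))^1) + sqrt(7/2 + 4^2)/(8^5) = sqrt(78)/65536 + 27503/1496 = 18.38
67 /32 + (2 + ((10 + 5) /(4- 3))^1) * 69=37603 /32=1175.09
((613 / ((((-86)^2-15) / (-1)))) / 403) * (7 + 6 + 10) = -14099 / 2974543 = -0.00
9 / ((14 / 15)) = 9.64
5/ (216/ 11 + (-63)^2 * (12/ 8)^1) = 110/ 131409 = 0.00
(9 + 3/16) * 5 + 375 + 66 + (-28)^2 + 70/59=1200885/944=1272.12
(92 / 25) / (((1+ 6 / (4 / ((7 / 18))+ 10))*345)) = 71 / 8625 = 0.01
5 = 5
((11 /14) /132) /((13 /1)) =1 /2184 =0.00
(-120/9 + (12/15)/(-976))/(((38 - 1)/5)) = -1319/732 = -1.80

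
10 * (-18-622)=-6400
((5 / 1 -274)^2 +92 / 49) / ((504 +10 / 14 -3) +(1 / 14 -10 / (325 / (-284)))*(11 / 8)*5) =737522448 / 5730781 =128.69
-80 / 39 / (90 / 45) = -1.03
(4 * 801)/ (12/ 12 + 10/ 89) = 31684/ 11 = 2880.36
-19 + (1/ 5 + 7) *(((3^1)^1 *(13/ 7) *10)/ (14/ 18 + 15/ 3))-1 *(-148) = 198.43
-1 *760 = -760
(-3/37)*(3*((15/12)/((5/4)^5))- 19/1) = 1.44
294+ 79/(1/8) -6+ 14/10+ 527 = 7242/5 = 1448.40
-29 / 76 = -0.38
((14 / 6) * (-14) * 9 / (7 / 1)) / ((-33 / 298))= 4172 / 11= 379.27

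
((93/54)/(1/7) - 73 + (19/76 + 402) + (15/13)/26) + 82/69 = 47932075/139932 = 342.54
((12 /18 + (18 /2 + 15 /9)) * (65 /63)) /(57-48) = 2210 /1701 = 1.30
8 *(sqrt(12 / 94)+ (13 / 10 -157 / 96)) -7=-581 / 60+ 8 *sqrt(282) / 47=-6.82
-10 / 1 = -10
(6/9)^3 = 0.30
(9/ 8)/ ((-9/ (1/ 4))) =-1/ 32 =-0.03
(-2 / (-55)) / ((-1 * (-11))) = 0.00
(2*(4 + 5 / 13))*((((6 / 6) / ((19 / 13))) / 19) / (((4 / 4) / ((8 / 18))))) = 8 / 57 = 0.14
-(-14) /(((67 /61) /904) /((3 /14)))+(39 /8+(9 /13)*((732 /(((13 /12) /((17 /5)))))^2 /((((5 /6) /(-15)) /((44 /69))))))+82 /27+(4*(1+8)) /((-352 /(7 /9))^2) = -2968705964344694525581 /70788352377600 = -41937774.57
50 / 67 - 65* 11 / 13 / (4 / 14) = -25695 / 134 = -191.75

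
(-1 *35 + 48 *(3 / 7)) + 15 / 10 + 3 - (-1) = -125 / 14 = -8.93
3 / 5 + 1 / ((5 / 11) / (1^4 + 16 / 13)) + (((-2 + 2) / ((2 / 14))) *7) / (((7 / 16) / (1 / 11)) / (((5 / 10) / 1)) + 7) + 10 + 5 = 1333 / 65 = 20.51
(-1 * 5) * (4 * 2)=-40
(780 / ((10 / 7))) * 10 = 5460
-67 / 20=-3.35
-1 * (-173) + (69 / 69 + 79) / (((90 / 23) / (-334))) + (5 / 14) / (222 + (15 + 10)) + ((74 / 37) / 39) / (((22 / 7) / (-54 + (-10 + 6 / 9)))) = -759597149 / 114114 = -6656.48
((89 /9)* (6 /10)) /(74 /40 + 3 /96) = 2848 /903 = 3.15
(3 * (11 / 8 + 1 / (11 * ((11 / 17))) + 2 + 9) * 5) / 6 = 31.29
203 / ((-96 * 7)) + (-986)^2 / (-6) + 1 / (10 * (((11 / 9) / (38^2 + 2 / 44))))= -3134670907 / 19360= -161914.82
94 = 94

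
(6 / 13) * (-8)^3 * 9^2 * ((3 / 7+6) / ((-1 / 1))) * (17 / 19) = 190356480 / 1729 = 110096.29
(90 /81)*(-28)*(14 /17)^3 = -768320 /44217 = -17.38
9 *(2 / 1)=18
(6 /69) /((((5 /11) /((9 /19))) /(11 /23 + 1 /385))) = 76644 /1758925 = 0.04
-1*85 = -85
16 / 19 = 0.84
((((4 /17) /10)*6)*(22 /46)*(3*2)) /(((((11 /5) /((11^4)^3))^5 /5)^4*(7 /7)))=120621858633687666741245881462143140679551888005876354721524572388041109970932513691871737487213790107551517993371302614098467773744800057927038090542025075157382810454336513881373444067459130253168462944380767010634248672408563508892059326171875000 /391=308495802132193521077355200000000000000000000000000000000000000000000000000000000000000000000000000000000000000000000000000000000000000000000000000000000000000000000000000000000000000000000000000000000000000000000000000000000000000000000000000000.00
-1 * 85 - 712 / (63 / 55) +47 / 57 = -844798 / 1197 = -705.76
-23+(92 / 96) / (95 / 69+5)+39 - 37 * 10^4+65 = -1302114351 / 3520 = -369918.85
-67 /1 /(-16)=4.19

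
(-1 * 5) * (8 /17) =-40 /17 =-2.35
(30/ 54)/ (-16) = -5/ 144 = -0.03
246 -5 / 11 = 2701 / 11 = 245.55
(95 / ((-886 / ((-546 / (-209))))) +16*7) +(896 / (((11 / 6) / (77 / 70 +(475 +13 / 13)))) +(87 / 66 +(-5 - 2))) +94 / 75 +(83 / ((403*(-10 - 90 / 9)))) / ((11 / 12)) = 68717678134097 / 294572850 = 233279.06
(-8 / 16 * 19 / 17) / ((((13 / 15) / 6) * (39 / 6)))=-1710 / 2873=-0.60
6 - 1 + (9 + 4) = 18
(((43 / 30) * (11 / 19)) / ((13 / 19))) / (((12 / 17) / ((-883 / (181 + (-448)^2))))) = -0.01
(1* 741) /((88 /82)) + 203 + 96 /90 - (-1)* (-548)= 228719 /660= 346.54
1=1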